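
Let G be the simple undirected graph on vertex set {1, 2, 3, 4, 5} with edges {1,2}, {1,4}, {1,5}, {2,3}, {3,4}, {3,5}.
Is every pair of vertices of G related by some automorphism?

Automorphisms preserve degree, but G has vertices of degree 2 and vertices of degree 3; no automorphism maps one to the other, so G is not vertex-transitive.

No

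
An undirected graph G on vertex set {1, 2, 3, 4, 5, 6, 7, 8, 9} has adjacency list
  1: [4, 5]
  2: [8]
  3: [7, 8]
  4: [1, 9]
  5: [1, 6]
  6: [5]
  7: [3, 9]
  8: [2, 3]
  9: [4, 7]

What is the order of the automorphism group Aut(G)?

The degree sequence is [2, 1, 2, 2, 2, 1, 2, 2, 2]; the two degree-1 vertices 2 and 6 are the ends of a path, so G = P_9. The only nontrivial automorphism of a path is the end-to-end reflection, so Aut(G) ≅ Z_2.

2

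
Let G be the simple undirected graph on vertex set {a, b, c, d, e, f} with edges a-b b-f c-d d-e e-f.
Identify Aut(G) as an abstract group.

The degree sequence is [1, 2, 1, 2, 2, 2]; the two degree-1 vertices a and c are the ends of a path, so G = P_6. The only nontrivial automorphism of a path is the end-to-end reflection, so Aut(G) ≅ Z_2.

the cyclic group of order 2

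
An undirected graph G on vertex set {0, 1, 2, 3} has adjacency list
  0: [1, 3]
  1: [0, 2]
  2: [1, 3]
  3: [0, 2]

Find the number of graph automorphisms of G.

G is 2-regular and bipartite on 2^2 = 4 vertices with girth 4; it is the hypercube graph Q_2. Aut(Q_2) consists of the signed permutations of the 2 coordinate axes: 2! permutations times 2^2 sign flips, so |Aut| = 2^2·2! = 8.

8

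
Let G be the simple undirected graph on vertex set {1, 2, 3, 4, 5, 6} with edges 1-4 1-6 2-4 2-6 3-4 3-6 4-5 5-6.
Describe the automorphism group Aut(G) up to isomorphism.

S_2 × S_4

The vertices split by degree into {4, 6} (degree 4) and {1, 2, 3, 5} (degree 2); every edge runs between the two parts, so G is the complete bipartite graph K_{2,4}. The parts have unequal sizes, so no automorphism swaps them; each part is permuted independently, giving S_2 × S_4 of order 2!·4! = 48.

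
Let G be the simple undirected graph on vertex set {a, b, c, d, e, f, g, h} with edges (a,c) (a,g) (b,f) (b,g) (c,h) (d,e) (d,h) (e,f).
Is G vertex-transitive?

Yes

G is 2-regular and connected on 8 vertices, i.e. the cycle C_8. C_8 has 8 rotations and 8 reflections, so Aut(C_8) ≅ D_8 of order 16. This group acts transitively on the 8 vertices.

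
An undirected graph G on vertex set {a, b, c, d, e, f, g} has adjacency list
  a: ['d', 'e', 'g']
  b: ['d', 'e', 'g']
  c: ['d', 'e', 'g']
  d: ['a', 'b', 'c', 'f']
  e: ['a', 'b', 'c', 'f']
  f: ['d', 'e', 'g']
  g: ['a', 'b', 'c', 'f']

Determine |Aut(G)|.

144

The vertices split by degree into {d, e, g} (degree 4) and {a, b, c, f} (degree 3); every edge runs between the two parts, so G is the complete bipartite graph K_{3,4}. The parts have unequal sizes, so no automorphism swaps them; each part is permuted independently, giving S_4 × S_3 of order 4!·3! = 144.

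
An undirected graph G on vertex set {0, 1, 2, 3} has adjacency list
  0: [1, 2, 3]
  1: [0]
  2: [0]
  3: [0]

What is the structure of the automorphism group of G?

Vertex 0 has degree 3 and every other vertex has degree 1, so G is the star K_{1,3} with centre 0. The 3 leaves are pairwise interchangeable while the centre is fixed, giving Aut(G) = S_3.

the symmetric group on 3 letters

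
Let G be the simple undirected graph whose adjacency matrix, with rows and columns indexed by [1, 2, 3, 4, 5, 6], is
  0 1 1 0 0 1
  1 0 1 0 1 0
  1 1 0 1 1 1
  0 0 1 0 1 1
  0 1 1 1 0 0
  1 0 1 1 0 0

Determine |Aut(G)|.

Vertex 3 is the unique vertex of degree 5; the remaining 5 vertices each have degree 3 and induce a cycle, so G is the wheel on 6 vertices with hub 3. With the hub fixed, the remaining symmetry is that of the rim cycle C_5, giving the dihedral group D_5.

10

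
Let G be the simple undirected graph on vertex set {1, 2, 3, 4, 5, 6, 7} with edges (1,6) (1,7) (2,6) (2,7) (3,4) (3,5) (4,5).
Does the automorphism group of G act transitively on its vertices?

No

G has two connected components, {1, 2, 6, 7} and {3, 4, 5}; each is 2-regular, so G = C_4 ⊔ C_3. The orbit of 1 under Aut(G) is {1, 2, 6, 7}, which does not contain 3, so G is not vertex-transitive.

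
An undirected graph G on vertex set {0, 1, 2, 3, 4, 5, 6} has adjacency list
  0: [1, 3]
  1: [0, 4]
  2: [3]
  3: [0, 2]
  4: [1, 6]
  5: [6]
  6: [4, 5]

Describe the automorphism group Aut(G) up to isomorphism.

The degree sequence is [2, 2, 1, 2, 2, 1, 2]; the two degree-1 vertices 2 and 5 are the ends of a path, so G = P_7. The only nontrivial automorphism of a path is the end-to-end reflection, so Aut(G) ≅ Z_2.

the cyclic group of order 2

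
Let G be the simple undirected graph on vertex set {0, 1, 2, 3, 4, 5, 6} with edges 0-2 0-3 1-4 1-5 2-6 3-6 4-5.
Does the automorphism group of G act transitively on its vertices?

No

G has two connected components, {0, 2, 3, 6} and {1, 4, 5}; each is 2-regular, so G = C_4 ⊔ C_3. The orbit of 0 under Aut(G) is {0, 2, 3, 6}, which does not contain 1, so G is not vertex-transitive.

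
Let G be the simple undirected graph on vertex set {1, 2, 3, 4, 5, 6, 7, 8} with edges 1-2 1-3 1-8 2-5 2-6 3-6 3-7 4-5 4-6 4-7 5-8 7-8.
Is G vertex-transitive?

Yes

G is 3-regular and bipartite on 2^3 = 8 vertices with girth 4; it is the hypercube graph Q_3. The symmetry group of the 3-cube is the hyperoctahedral group B_3 = Z_2 ≀ S_3, of order 2^3·3! = 48. Under this action every vertex can be carried to every other, so G is vertex-transitive.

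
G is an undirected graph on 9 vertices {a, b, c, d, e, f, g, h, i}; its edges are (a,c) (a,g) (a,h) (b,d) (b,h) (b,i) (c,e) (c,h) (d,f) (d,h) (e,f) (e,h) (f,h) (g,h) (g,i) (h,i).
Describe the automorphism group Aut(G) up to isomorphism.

the dihedral group of order 16

Vertex h is the unique vertex of degree 8; the remaining 8 vertices each have degree 3 and induce a cycle, so G is the wheel on 9 vertices with hub h. Every automorphism fixes the hub and acts on the rim 8-cycle, so Aut(G) ≅ Aut(C_8) = D_8 of order 16.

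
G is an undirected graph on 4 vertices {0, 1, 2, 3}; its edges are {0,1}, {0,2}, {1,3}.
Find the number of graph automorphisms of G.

The degree sequence is [2, 2, 1, 1]; the two degree-1 vertices 2 and 3 are the ends of a path, so G = P_4. A path has exactly one nontrivial symmetry — reversal — giving Aut(G) of order 2.

2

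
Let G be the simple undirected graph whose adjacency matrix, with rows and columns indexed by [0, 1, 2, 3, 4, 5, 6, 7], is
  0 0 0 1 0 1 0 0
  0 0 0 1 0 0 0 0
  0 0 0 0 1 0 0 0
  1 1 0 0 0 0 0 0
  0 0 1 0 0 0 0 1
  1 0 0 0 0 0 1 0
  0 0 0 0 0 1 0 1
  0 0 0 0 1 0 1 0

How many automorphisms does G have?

The degree sequence is [2, 1, 1, 2, 2, 2, 2, 2]; the two degree-1 vertices 1 and 2 are the ends of a path, so G = P_8. The only nontrivial automorphism of a path is the end-to-end reflection, so Aut(G) ≅ Z_2.

2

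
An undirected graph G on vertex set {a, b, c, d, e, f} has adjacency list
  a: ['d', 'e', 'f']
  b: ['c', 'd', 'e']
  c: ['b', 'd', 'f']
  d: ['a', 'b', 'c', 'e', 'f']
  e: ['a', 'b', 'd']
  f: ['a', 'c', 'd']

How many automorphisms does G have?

10

Vertex d is the unique vertex of degree 5; the remaining 5 vertices each have degree 3 and induce a cycle, so G is the wheel on 6 vertices with hub d. Every automorphism fixes the hub and acts on the rim 5-cycle, so Aut(G) ≅ Aut(C_5) = D_5 of order 10.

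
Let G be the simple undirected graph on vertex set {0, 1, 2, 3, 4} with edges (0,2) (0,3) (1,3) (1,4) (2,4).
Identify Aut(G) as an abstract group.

Every vertex has degree 2 and the graph is connected, so G is the 5-cycle C_5. The automorphisms of the 5-cycle are exactly the symmetries of a regular 5-gon: the dihedral group D_5, |D_5| = 10.

D_5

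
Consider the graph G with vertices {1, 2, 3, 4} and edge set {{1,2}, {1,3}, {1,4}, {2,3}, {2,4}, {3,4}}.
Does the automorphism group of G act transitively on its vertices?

Every vertex has degree 3, so G is the complete graph K_4. Every bijection on the vertex set is an automorphism of K_4; hence Aut(K_4) ≅ S_4, order 24. Under this action every vertex can be carried to every other, so G is vertex-transitive.

Yes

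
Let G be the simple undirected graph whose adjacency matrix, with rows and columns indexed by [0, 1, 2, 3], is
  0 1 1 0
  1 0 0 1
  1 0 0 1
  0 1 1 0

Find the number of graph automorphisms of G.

G is 2-regular and bipartite with parts {0, 3} and {1, 2} (each part is independent and every cross-pair is an edge), so G = K_{2,2}. Aut(K_{2,2}) is the wreath product S_2 ≀ Z_2: permute within each part, then optionally swap the parts; |Aut| = 2·(2!)² = 8.

8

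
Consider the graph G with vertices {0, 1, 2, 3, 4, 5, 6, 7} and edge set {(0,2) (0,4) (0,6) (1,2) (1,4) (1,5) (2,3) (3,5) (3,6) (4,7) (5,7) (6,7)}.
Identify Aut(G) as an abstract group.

G is 3-regular and bipartite on 2^3 = 8 vertices with girth 4; it is the hypercube graph Q_3. The symmetry group of the 3-cube is the hyperoctahedral group B_3 = Z_2 ≀ S_3, of order 2^3·3! = 48.

the hyperoctahedral group B_3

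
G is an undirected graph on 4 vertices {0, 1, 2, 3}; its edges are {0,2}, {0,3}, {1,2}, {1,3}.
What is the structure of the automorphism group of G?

the dihedral group of order 8

G is 2-regular and bipartite on 2^2 = 4 vertices with girth 4; it is the hypercube graph Q_2. Aut(Q_2) consists of the signed permutations of the 2 coordinate axes: 2! permutations times 2^2 sign flips, so |Aut| = 2^2·2! = 8.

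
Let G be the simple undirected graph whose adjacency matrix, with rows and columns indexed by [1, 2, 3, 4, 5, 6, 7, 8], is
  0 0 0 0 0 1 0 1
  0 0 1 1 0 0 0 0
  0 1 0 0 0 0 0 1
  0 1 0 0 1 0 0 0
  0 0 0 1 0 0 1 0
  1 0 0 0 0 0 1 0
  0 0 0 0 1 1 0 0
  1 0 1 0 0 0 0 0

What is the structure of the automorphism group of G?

G is 2-regular and connected on 8 vertices, i.e. the cycle C_8. C_8 has 8 rotations and 8 reflections, so Aut(C_8) ≅ D_8 of order 16.

D_8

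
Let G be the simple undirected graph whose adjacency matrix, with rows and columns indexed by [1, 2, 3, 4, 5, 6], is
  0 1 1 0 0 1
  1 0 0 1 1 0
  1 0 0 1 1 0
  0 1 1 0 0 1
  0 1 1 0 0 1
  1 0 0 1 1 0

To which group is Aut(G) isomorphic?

G is 3-regular and bipartite with parts {2, 3, 6} and {1, 4, 5} (each part is independent and every cross-pair is an edge), so G = K_{3,3}. Aut(K_{3,3}) is the wreath product S_3 ≀ Z_2: permute within each part, then optionally swap the parts; |Aut| = 2·(3!)² = 72.

S_3 ≀ Z_2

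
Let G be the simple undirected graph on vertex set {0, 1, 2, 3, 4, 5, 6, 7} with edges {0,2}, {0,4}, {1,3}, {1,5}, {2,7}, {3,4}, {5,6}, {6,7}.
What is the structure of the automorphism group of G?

G is 2-regular and connected on 8 vertices, i.e. the cycle C_8. C_8 has 8 rotations and 8 reflections, so Aut(C_8) ≅ D_8 of order 16.

the dihedral group of order 16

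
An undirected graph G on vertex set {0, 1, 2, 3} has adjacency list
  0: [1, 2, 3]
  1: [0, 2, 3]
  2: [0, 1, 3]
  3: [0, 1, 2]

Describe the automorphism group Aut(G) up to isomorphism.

the symmetric group on 4 letters

Every vertex has degree 3, so G is the complete graph K_4. Any permutation of the 4 vertices preserves K_4, so Aut(K_4) = S_4 of order 4! = 24.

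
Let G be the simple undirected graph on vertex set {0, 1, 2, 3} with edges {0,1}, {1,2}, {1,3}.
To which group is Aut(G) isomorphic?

S_3

Vertex 1 has degree 3 and every other vertex has degree 1, so G is the star K_{1,3} with centre 1. Any automorphism fixes the centre and permutes the 3 leaves freely, so Aut(G) ≅ S_3 of order 3! = 6.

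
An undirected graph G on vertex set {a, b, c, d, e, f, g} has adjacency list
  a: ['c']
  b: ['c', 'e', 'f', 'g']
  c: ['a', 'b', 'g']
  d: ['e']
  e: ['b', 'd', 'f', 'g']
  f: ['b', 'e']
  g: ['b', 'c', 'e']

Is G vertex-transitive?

No

Vertex f is the only vertex of degree 2, so every automorphism fixes it; G is not vertex-transitive.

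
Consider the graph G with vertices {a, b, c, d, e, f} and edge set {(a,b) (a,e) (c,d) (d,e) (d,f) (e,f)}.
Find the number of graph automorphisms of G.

Degrees alone do not determine every vertex (e.g. a and f both have degree 2), but their neighbour-degree multisets differ: N(a) has degrees [1, 3] while N(f) has degrees [3, 3]. Repeating this refinement separates all vertices, so the only automorphism is the identity.

1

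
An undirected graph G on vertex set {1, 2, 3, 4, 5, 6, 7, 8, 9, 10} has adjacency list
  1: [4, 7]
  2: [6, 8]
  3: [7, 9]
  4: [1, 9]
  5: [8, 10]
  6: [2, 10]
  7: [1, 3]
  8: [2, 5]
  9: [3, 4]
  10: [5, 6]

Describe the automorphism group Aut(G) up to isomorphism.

D_5 ≀ Z_2

G has two connected components, {2, 5, 6, 8, 10} and {1, 3, 4, 7, 9}; each is 2-regular, so G = C_5 ⊔ C_5. With two isomorphic components, Aut(G) = Aut(C_5) ≀ S_2 = (D_5 × D_5) ⋊ Z_2: permute each cycle by D_5, then optionally swap the two cycles. Order 2·(2·5)² = 200.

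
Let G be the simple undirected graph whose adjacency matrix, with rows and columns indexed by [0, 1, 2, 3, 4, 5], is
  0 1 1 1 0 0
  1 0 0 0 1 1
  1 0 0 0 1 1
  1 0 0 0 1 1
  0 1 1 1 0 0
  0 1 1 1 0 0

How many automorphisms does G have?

72

G is 3-regular and bipartite with parts {1, 2, 3} and {0, 4, 5} (each part is independent and every cross-pair is an edge), so G = K_{3,3}. Each part can be permuted independently (S_3 × S_3) and the two equal-size parts can also be swapped, giving (S_3 × S_3) ⋊ Z_2 of order 2·(3!)² = 72.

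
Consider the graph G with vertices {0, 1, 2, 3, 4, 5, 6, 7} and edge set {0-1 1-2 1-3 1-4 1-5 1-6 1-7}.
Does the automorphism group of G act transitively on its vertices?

No

Vertex 1 is the only vertex of degree 7, so every automorphism fixes it; G is not vertex-transitive.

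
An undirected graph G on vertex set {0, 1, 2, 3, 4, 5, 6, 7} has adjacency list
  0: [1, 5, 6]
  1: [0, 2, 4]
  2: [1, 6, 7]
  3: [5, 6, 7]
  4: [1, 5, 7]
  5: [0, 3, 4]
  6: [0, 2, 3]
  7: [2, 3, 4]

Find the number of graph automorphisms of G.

G is 3-regular and bipartite on 2^3 = 8 vertices with girth 4; it is the hypercube graph Q_3. Aut(Q_3) consists of the signed permutations of the 3 coordinate axes: 3! permutations times 2^3 sign flips, so |Aut| = 2^3·3! = 48.

48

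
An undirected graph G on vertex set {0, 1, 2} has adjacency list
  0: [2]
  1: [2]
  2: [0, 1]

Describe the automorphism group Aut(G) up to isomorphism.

C_2

The degree sequence is [1, 1, 2]; the two degree-1 vertices 0 and 1 are the ends of a path, so G = P_3. A path has exactly one nontrivial symmetry — reversal — giving Aut(G) of order 2.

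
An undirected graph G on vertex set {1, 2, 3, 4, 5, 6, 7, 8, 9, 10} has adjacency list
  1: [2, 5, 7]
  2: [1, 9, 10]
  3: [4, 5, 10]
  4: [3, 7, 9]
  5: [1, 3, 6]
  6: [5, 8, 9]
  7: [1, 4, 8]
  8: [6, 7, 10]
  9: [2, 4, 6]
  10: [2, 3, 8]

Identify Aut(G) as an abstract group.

G is 3-regular on 10 vertices with no triangles and no 4-cycles (girth 5): this is the Petersen graph. Viewing the Petersen graph as the Kneser graph K(5,2) — vertices are 2-subsets of {1,…,5}, edges join disjoint pairs — its automorphisms are exactly the permutations of the 5-element set, so Aut ≅ S_5 of order 120.

the symmetric group S_5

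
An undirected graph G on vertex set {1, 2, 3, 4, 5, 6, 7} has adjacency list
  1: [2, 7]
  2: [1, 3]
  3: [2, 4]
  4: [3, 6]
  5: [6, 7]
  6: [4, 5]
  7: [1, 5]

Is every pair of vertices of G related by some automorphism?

Yes

Every vertex has degree 2 and the graph is connected, so G is the 7-cycle C_7. C_7 has 7 rotations and 7 reflections, so Aut(C_7) ≅ D_7 of order 14. Under this action every vertex can be carried to every other, so G is vertex-transitive.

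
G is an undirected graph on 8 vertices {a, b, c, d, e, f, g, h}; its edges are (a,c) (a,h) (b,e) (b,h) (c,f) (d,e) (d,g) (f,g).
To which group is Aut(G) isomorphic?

Every vertex has degree 2 and the graph is connected, so G is the 8-cycle C_8. The automorphisms of the 8-cycle are exactly the symmetries of a regular 8-gon: the dihedral group D_8, |D_8| = 16.

D_8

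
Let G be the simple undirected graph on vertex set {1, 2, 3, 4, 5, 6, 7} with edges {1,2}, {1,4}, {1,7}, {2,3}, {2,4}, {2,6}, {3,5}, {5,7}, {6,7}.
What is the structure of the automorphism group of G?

The degree sequence is [3, 4, 2, 2, 2, 2, 3]. Checking the degree-preserving permutations of the vertex set shows that none except the identity preserves every edge, so Aut(G) is trivial.

the trivial group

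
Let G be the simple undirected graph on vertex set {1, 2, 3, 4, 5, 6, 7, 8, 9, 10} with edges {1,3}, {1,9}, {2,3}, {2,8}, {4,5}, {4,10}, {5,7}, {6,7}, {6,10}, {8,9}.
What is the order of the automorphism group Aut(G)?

200

G has two connected components, {1, 2, 3, 8, 9} and {4, 5, 6, 7, 10}; each is 2-regular, so G = C_5 ⊔ C_5. With two isomorphic components, Aut(G) = Aut(C_5) ≀ S_2 = (D_5 × D_5) ⋊ Z_2: permute each cycle by D_5, then optionally swap the two cycles. Order 2·(2·5)² = 200.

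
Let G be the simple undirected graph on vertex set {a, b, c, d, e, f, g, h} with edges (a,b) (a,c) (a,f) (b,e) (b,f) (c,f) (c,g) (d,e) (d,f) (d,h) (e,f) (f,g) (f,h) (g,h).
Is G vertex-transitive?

Vertex f is the only vertex of degree 7, so every automorphism fixes it; G is not vertex-transitive.

No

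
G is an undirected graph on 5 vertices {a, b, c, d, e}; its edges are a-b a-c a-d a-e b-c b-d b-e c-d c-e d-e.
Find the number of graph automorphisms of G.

120

Every vertex has degree 4, so G is the complete graph K_5. Any permutation of the 5 vertices preserves K_5, so Aut(K_5) = S_5 of order 5! = 120.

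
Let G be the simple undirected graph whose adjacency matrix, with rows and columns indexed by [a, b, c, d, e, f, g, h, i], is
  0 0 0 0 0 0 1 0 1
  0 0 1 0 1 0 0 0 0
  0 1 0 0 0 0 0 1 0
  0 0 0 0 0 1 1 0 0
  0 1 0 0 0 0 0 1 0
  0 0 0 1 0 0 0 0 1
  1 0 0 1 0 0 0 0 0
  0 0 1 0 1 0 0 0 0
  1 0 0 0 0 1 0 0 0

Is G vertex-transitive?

G has two connected components, {a, d, f, g, i} and {b, c, e, h}; each is 2-regular, so G = C_5 ⊔ C_4. The orbit of a under Aut(G) is {a, d, f, g, i}, which does not contain b, so G is not vertex-transitive.

No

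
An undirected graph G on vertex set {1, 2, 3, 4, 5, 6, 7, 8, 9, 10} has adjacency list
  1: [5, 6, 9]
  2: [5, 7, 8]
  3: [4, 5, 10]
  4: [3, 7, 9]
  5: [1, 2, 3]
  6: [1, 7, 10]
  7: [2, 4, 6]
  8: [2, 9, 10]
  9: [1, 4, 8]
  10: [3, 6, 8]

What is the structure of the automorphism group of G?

G is 3-regular on 10 vertices with no triangles and no 4-cycles (girth 5): this is the Petersen graph. Viewing the Petersen graph as the Kneser graph K(5,2) — vertices are 2-subsets of {1,…,5}, edges join disjoint pairs — its automorphisms are exactly the permutations of the 5-element set, so Aut ≅ S_5 of order 120.

S_5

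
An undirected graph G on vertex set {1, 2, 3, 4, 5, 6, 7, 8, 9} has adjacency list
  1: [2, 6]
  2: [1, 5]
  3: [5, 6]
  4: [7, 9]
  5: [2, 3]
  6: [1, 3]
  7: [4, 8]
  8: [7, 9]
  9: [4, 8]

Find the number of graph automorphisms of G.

G has two connected components, {1, 2, 3, 5, 6} and {4, 7, 8, 9}; each is 2-regular, so G = C_5 ⊔ C_4. The components are non-isomorphic (different sizes), so Aut(G) = Aut(C_4) × Aut(C_5) = D_4 × D_5 of order 8·10 = 80.

80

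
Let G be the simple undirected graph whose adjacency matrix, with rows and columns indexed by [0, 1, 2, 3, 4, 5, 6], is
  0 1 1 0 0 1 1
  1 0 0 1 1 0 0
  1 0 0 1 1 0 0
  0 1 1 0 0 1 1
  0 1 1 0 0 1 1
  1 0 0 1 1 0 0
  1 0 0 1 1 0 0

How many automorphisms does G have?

The vertices split by degree into {0, 3, 4} (degree 4) and {1, 2, 5, 6} (degree 3); every edge runs between the two parts, so G is the complete bipartite graph K_{3,4}. The parts have unequal sizes, so no automorphism swaps them; each part is permuted independently, giving S_4 × S_3 of order 4!·3! = 144.

144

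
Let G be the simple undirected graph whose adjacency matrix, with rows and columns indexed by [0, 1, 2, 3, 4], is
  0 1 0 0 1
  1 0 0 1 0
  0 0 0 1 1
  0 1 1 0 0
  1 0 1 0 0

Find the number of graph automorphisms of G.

Every vertex has degree 2 and the graph is connected, so G is the 5-cycle C_5. The automorphisms of the 5-cycle are exactly the symmetries of a regular 5-gon: the dihedral group D_5, |D_5| = 10.

10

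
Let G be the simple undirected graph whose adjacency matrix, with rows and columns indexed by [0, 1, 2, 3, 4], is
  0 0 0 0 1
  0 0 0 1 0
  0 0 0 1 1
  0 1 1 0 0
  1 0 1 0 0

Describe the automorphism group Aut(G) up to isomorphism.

the cyclic group of order 2

The degree sequence is [1, 1, 2, 2, 2]; the two degree-1 vertices 0 and 1 are the ends of a path, so G = P_5. The only nontrivial automorphism of a path is the end-to-end reflection, so Aut(G) ≅ Z_2.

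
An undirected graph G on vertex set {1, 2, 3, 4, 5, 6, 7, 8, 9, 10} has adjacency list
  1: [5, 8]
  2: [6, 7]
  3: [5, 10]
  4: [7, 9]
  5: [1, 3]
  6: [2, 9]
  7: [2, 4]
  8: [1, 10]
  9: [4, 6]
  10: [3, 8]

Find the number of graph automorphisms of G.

G has two connected components, {2, 4, 6, 7, 9} and {1, 3, 5, 8, 10}; each is 2-regular, so G = C_5 ⊔ C_5. Aut of a disjoint union of two copies of C_5 is the wreath product D_5 ≀ Z_2, of order 2·10² = 200.

200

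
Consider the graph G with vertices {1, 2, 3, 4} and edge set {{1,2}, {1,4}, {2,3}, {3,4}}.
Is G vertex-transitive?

G is 2-regular and connected on 4 vertices, i.e. the cycle C_4. C_4 has 4 rotations and 4 reflections, so Aut(C_4) ≅ D_4 of order 8. This group acts transitively on the 4 vertices.

Yes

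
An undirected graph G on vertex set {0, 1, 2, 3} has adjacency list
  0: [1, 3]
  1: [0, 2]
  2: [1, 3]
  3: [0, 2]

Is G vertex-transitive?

Yes

G is 2-regular and bipartite on 2^2 = 4 vertices with girth 4; it is the hypercube graph Q_2. The symmetry group of the 2-cube is the hyperoctahedral group B_2 = Z_2 ≀ S_2, of order 2^2·2! = 8. This group acts transitively on the 4 vertices.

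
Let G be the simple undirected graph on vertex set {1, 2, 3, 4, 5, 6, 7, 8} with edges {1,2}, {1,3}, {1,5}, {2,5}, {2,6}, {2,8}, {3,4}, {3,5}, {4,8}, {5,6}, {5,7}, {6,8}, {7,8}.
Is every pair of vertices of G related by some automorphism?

No

Vertex 5 is the only vertex of degree 5, so every automorphism fixes it; G is not vertex-transitive.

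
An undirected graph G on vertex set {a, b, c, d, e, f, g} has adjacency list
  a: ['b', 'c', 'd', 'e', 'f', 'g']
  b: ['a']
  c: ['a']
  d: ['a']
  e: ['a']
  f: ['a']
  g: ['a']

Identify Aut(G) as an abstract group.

Vertex a has degree 6 and every other vertex has degree 1, so G is the star K_{1,6} with centre a. The 6 leaves are pairwise interchangeable while the centre is fixed, giving Aut(G) = S_6.

S_6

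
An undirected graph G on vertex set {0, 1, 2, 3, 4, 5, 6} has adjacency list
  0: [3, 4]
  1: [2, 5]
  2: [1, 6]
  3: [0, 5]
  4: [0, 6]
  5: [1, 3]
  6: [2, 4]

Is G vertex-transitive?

Every vertex has degree 2 and the graph is connected, so G is the 7-cycle C_7. The automorphisms of the 7-cycle are exactly the symmetries of a regular 7-gon: the dihedral group D_7, |D_7| = 14. Under this action every vertex can be carried to every other, so G is vertex-transitive.

Yes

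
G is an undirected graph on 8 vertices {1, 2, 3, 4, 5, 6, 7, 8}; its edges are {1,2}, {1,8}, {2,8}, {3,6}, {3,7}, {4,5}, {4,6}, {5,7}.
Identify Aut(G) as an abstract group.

D_5 × D_3

G has two connected components, {3, 4, 5, 6, 7} and {1, 2, 8}; each is 2-regular, so G = C_5 ⊔ C_3. The components are non-isomorphic (different sizes), so Aut(G) = Aut(C_5) × Aut(C_3) = D_5 × D_3 of order 10·6 = 60.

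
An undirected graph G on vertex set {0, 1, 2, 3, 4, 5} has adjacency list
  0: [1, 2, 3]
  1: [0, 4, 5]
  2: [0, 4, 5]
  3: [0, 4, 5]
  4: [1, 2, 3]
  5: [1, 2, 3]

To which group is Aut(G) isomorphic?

S_3 ≀ Z_2

G is 3-regular and bipartite with parts {1, 2, 3} and {0, 4, 5} (each part is independent and every cross-pair is an edge), so G = K_{3,3}. Each part can be permuted independently (S_3 × S_3) and the two equal-size parts can also be swapped, giving (S_3 × S_3) ⋊ Z_2 of order 2·(3!)² = 72.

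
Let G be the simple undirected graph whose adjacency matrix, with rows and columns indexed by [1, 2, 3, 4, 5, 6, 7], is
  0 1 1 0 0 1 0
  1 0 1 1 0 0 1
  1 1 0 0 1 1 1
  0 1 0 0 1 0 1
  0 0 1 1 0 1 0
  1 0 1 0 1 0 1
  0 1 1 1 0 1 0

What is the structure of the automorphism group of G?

The degree sequence is [3, 4, 5, 3, 3, 4, 4]. Checking the degree-preserving permutations of the vertex set shows that none except the identity preserves every edge, so Aut(G) is trivial.

{e}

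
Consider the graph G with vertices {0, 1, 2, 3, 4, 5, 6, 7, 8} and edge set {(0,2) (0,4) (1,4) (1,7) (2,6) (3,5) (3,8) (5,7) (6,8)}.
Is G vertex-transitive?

Yes

G is 2-regular and connected on 9 vertices, i.e. the cycle C_9. C_9 has 9 rotations and 9 reflections, so Aut(C_9) ≅ D_9 of order 18. This group acts transitively on the 9 vertices.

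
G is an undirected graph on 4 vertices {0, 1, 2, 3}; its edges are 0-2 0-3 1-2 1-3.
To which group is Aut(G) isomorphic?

G is 2-regular and connected on 4 vertices, i.e. the cycle C_4. C_4 has 4 rotations and 4 reflections, so Aut(C_4) ≅ D_4 of order 8.

D_4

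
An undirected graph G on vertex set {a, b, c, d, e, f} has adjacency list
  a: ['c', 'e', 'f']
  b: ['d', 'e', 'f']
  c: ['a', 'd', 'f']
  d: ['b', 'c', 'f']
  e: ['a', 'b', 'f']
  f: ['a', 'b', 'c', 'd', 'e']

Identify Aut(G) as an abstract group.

Vertex f is the unique vertex of degree 5; the remaining 5 vertices each have degree 3 and induce a cycle, so G is the wheel on 6 vertices with hub f. With the hub fixed, the remaining symmetry is that of the rim cycle C_5, giving the dihedral group D_5.

D_5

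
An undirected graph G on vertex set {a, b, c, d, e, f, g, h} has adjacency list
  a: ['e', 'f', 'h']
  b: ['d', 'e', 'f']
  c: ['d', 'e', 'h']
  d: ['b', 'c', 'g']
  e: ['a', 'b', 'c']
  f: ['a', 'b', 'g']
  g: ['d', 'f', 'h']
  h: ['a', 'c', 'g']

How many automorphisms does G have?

48

G is 3-regular and bipartite on 2^3 = 8 vertices with girth 4; it is the hypercube graph Q_3. Aut(Q_3) consists of the signed permutations of the 3 coordinate axes: 3! permutations times 2^3 sign flips, so |Aut| = 2^3·3! = 48.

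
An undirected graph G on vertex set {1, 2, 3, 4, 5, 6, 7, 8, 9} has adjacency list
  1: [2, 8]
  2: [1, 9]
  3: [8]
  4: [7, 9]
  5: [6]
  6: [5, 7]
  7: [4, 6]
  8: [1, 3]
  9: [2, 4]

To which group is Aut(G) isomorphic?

Z_2

The degree sequence is [2, 2, 1, 2, 1, 2, 2, 2, 2]; the two degree-1 vertices 3 and 5 are the ends of a path, so G = P_9. The only nontrivial automorphism of a path is the end-to-end reflection, so Aut(G) ≅ Z_2.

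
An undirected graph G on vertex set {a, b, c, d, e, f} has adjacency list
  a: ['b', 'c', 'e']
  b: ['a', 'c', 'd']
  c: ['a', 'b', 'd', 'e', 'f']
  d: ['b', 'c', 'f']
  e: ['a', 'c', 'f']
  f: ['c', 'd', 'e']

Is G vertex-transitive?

Vertex c is the only vertex of degree 5, so every automorphism fixes it; G is not vertex-transitive.

No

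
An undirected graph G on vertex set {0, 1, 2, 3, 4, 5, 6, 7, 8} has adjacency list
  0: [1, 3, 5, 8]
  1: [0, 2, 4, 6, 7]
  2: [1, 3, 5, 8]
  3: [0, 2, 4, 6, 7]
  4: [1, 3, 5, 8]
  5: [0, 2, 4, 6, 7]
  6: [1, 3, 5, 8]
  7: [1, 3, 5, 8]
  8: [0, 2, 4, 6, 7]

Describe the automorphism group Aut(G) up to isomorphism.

The vertices split by degree into {1, 3, 5, 8} (degree 5) and {0, 2, 4, 6, 7} (degree 4); every edge runs between the two parts, so G is the complete bipartite graph K_{4,5}. Automorphisms preserve the bipartition setwise (since the parts differ in size) and act as S_5 × S_4 within it; |Aut| = 2880.

S_5 × S_4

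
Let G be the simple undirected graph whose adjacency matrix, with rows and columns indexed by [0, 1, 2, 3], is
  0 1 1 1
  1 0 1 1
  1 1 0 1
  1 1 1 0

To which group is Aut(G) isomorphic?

All 4 vertices are pairwise adjacent: G = K_4. Any permutation of the 4 vertices preserves K_4, so Aut(K_4) = S_4 of order 4! = 24.

the symmetric group on 4 letters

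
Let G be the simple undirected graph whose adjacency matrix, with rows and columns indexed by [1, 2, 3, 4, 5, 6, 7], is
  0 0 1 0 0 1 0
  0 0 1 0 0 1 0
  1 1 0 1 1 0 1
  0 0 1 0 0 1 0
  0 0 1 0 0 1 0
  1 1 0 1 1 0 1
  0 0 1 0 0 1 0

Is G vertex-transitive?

Automorphisms preserve degree, but G has vertices of degree 2 and vertices of degree 5; no automorphism maps one to the other, so G is not vertex-transitive.

No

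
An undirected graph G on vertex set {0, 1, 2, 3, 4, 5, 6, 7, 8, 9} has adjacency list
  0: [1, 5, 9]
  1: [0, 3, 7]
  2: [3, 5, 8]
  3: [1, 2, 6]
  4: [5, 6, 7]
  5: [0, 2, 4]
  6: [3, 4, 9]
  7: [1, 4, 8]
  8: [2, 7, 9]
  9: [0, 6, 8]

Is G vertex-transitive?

G is 3-regular on 10 vertices with no triangles and no 4-cycles (girth 5): this is the Petersen graph. Viewing the Petersen graph as the Kneser graph K(5,2) — vertices are 2-subsets of {1,…,5}, edges join disjoint pairs — its automorphisms are exactly the permutations of the 5-element set, so Aut ≅ S_5 of order 120. Under this action every vertex can be carried to every other, so G is vertex-transitive.

Yes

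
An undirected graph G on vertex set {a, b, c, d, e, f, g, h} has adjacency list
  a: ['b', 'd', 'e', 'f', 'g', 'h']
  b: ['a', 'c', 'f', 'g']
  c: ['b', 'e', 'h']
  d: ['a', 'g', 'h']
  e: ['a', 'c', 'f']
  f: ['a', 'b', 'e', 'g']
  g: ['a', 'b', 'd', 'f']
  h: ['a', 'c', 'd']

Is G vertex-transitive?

Vertex a is the only vertex of degree 6, so every automorphism fixes it; G is not vertex-transitive.

No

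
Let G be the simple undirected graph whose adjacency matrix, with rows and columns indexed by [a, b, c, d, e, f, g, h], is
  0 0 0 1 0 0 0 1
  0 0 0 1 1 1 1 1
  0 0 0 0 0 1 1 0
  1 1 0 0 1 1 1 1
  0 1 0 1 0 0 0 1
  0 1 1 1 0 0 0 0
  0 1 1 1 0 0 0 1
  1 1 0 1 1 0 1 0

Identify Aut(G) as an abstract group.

Degrees alone do not determine every vertex (e.g. a and c both have degree 2), but their neighbour-degree multisets differ: N(a) has degrees [5, 6] while N(c) has degrees [3, 4]. Repeating this refinement separates all vertices, so the only automorphism is the identity.

1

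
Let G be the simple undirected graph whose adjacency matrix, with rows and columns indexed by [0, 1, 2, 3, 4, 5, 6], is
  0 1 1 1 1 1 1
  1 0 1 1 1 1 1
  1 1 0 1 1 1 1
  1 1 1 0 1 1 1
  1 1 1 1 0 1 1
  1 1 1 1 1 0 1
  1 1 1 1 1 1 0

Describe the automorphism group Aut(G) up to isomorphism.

the symmetric group on 7 letters

All 7 vertices are pairwise adjacent: G = K_7. Any permutation of the 7 vertices preserves K_7, so Aut(K_7) = S_7 of order 7! = 5040.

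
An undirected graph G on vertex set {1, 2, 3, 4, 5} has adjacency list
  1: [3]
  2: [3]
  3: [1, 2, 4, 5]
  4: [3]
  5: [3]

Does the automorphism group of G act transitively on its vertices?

No

Vertex 3 is the only vertex of degree 4, so every automorphism fixes it; G is not vertex-transitive.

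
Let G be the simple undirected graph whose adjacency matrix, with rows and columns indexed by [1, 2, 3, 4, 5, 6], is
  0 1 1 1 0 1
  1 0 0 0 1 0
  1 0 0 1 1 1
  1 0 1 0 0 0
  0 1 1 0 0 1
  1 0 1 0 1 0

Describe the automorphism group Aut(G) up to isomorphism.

Degrees alone do not determine every vertex (e.g. 1 and 3 both have degree 4), but their neighbour-degree multisets differ: N(1) has degrees [2, 2, 3, 4] while N(3) has degrees [2, 3, 3, 4]. Repeating this refinement separates all vertices, so the only automorphism is the identity.

{e}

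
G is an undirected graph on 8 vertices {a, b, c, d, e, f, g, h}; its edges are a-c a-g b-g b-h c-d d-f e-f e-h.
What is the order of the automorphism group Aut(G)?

16

G is 2-regular and connected on 8 vertices, i.e. the cycle C_8. C_8 has 8 rotations and 8 reflections, so Aut(C_8) ≅ D_8 of order 16.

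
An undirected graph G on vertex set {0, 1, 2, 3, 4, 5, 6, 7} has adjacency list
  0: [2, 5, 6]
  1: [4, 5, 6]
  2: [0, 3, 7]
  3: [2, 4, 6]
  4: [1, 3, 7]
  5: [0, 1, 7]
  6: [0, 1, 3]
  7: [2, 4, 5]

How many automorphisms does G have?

48

G is 3-regular and bipartite on 2^3 = 8 vertices with girth 4; it is the hypercube graph Q_3. The symmetry group of the 3-cube is the hyperoctahedral group B_3 = Z_2 ≀ S_3, of order 2^3·3! = 48.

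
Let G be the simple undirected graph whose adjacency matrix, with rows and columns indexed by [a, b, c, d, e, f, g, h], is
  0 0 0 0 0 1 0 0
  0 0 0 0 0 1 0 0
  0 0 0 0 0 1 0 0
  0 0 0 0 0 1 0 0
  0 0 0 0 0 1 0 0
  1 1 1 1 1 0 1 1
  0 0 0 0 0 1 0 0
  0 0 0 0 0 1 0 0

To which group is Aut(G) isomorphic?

Vertex f has degree 7 and every other vertex has degree 1, so G is the star K_{1,7} with centre f. The 7 leaves are pairwise interchangeable while the centre is fixed, giving Aut(G) = S_7.

the symmetric group on 7 letters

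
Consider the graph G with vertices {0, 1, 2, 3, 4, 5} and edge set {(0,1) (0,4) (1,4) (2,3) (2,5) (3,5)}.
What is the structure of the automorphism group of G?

D_3 ≀ Z_2

G has two connected components, {2, 3, 5} and {0, 1, 4}; each is 2-regular, so G = C_3 ⊔ C_3. Aut of a disjoint union of two copies of C_3 is the wreath product D_3 ≀ Z_2, of order 2·6² = 72.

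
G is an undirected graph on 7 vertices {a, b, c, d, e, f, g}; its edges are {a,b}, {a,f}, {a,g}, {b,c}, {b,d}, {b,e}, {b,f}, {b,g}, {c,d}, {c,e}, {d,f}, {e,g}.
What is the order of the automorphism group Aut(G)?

Vertex b is the unique vertex of degree 6; the remaining 6 vertices each have degree 3 and induce a cycle, so G is the wheel on 7 vertices with hub b. With the hub fixed, the remaining symmetry is that of the rim cycle C_6, giving the dihedral group D_6.

12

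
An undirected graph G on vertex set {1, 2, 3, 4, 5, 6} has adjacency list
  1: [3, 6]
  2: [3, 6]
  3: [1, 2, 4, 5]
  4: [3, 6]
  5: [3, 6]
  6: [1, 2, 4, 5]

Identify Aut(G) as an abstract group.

S_4 × S_2

The vertices split by degree into {3, 6} (degree 4) and {1, 2, 4, 5} (degree 2); every edge runs between the two parts, so G is the complete bipartite graph K_{2,4}. The parts have unequal sizes, so no automorphism swaps them; each part is permuted independently, giving S_4 × S_2 of order 4!·2! = 48.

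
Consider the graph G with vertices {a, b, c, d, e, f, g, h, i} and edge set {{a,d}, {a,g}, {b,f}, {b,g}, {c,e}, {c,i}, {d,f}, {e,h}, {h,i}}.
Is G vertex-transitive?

No

G has two connected components, {a, b, d, f, g} and {c, e, h, i}; each is 2-regular, so G = C_5 ⊔ C_4. The orbit of a under Aut(G) is {a, b, d, f, g}, which does not contain c, so G is not vertex-transitive.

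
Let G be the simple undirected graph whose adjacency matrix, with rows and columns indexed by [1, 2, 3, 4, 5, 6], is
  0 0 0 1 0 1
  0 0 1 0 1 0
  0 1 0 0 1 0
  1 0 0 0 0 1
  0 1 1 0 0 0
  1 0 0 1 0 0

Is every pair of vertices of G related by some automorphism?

G has two connected components, {2, 3, 5} and {1, 4, 6}; each is 2-regular, so G = C_3 ⊔ C_3. With two isomorphic components, Aut(G) = Aut(C_3) ≀ S_2 = (D_3 × D_3) ⋊ Z_2: permute each cycle by D_3, then optionally swap the two cycles. Order 2·(2·3)² = 72. Under this action every vertex can be carried to every other, so G is vertex-transitive.

Yes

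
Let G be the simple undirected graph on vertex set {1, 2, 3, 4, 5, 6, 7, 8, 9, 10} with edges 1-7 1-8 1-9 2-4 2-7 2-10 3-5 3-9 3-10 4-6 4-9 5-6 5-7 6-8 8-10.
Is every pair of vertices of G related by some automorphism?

G is 3-regular on 10 vertices with no triangles and no 4-cycles (girth 5): this is the Petersen graph. It is a classical fact that the Petersen graph has automorphism group S_5 (order 120), arising from its description as the Kneser graph K(5,2). This group acts transitively on the 10 vertices.

Yes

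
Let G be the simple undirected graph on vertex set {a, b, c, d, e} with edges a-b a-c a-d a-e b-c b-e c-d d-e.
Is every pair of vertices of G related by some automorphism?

No

Vertex a is the only vertex of degree 4, so every automorphism fixes it; G is not vertex-transitive.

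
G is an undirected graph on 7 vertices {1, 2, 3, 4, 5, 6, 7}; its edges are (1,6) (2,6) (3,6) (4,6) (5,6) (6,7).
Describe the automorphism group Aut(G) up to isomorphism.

Vertex 6 has degree 6 and every other vertex has degree 1, so G is the star K_{1,6} with centre 6. The 6 leaves are pairwise interchangeable while the centre is fixed, giving Aut(G) = S_6.

S_6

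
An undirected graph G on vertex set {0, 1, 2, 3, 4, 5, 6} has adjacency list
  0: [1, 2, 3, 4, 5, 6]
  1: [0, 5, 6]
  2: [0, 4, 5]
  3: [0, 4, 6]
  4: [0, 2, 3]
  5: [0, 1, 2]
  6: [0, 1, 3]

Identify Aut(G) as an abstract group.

the dihedral group of order 12

Vertex 0 is the unique vertex of degree 6; the remaining 6 vertices each have degree 3 and induce a cycle, so G is the wheel on 7 vertices with hub 0. With the hub fixed, the remaining symmetry is that of the rim cycle C_6, giving the dihedral group D_6.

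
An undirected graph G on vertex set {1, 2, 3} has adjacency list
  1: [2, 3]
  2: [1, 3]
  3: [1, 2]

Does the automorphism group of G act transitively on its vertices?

Every vertex has degree 2, so G is the complete graph K_3. Every bijection on the vertex set is an automorphism of K_3; hence Aut(K_3) ≅ S_3, order 6. Under this action every vertex can be carried to every other, so G is vertex-transitive.

Yes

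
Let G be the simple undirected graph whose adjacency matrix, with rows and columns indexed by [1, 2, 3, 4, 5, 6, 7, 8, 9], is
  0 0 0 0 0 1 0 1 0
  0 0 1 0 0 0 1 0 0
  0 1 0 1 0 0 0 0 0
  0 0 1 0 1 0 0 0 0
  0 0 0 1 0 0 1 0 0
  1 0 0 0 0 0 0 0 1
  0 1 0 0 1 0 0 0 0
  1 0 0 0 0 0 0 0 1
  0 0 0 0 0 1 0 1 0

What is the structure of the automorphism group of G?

D_4 × D_5

G has two connected components, {2, 3, 4, 5, 7} and {1, 6, 8, 9}; each is 2-regular, so G = C_5 ⊔ C_4. The components are non-isomorphic (different sizes), so Aut(G) = Aut(C_4) × Aut(C_5) = D_4 × D_5 of order 8·10 = 80.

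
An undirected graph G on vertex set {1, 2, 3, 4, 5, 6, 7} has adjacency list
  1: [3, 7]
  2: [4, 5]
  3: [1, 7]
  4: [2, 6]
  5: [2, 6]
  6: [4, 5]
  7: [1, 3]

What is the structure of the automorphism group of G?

D_3 × D_4

G has two connected components, {2, 4, 5, 6} and {1, 3, 7}; each is 2-regular, so G = C_4 ⊔ C_3. The components are non-isomorphic (different sizes), so Aut(G) = Aut(C_3) × Aut(C_4) = D_3 × D_4 of order 6·8 = 48.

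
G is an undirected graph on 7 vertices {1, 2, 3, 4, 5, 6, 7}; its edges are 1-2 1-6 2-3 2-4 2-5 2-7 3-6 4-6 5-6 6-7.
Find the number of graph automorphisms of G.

240

The vertices split by degree into {2, 6} (degree 5) and {1, 3, 4, 5, 7} (degree 2); every edge runs between the two parts, so G is the complete bipartite graph K_{2,5}. The parts have unequal sizes, so no automorphism swaps them; each part is permuted independently, giving S_5 × S_2 of order 5!·2! = 240.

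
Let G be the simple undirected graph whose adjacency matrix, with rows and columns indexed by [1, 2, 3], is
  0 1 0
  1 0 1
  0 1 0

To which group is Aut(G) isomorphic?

C_2

The degree sequence is [1, 2, 1]; the two degree-1 vertices 1 and 3 are the ends of a path, so G = P_3. The only nontrivial automorphism of a path is the end-to-end reflection, so Aut(G) ≅ Z_2.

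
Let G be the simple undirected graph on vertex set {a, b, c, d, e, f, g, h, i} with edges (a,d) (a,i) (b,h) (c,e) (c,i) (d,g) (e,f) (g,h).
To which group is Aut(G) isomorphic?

the cyclic group of order 2

The degree sequence is [2, 1, 2, 2, 2, 1, 2, 2, 2]; the two degree-1 vertices b and f are the ends of a path, so G = P_9. A path has exactly one nontrivial symmetry — reversal — giving Aut(G) of order 2.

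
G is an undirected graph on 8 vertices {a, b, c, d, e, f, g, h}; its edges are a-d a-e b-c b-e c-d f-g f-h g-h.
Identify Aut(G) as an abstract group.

D_5 × D_3

G has two connected components, {a, b, c, d, e} and {f, g, h}; each is 2-regular, so G = C_5 ⊔ C_3. No automorphism exchanges components of different sizes, hence Aut(G) is the direct product D_5 × D_3, order 60.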